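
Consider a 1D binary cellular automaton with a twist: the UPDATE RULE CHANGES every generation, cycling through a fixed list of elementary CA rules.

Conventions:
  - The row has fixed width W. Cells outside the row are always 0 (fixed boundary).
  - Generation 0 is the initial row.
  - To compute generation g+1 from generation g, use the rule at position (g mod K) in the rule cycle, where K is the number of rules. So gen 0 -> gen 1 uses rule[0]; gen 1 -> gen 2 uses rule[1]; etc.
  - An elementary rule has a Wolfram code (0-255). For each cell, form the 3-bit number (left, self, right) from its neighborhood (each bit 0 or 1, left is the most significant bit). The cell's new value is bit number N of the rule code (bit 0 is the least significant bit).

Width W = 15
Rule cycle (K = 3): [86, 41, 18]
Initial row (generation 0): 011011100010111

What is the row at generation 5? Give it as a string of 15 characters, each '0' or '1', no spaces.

Gen 0: 011011100010111
Gen 1 (rule 86): 101000110110001
Gen 2 (rule 41): 010010101100100
Gen 3 (rule 18): 101100000011010
Gen 4 (rule 86): 100110000101011
Gen 5 (rule 41): 000100110010110

Answer: 000100110010110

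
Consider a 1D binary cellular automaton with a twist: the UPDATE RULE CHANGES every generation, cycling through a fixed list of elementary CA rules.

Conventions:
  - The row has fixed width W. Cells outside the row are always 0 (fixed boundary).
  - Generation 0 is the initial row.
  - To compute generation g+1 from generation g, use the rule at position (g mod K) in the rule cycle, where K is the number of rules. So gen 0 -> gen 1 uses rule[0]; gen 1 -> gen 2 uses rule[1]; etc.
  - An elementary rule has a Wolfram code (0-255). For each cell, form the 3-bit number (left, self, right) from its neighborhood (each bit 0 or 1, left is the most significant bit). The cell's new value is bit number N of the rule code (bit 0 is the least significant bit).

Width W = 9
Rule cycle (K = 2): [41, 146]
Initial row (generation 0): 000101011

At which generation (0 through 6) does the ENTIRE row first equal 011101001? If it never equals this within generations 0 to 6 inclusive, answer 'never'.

Gen 0: 000101011
Gen 1 (rule 41): 110010110
Gen 2 (rule 146): 001100001
Gen 3 (rule 41): 101001100
Gen 4 (rule 146): 000110010
Gen 5 (rule 41): 110100000
Gen 6 (rule 146): 000010000

Answer: never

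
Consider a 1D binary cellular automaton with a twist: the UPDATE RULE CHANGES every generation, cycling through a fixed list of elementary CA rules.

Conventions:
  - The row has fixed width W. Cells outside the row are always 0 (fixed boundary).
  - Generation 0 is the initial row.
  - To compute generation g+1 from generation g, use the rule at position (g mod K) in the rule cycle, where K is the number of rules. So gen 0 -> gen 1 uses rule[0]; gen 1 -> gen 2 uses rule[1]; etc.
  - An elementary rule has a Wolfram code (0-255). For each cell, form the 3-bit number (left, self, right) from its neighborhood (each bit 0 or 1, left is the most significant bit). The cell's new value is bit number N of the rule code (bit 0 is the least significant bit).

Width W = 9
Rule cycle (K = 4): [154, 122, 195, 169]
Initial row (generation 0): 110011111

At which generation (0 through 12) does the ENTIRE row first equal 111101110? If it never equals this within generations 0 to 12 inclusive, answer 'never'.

Gen 0: 110011111
Gen 1 (rule 154): 101111110
Gen 2 (rule 122): 011000011
Gen 3 (rule 195): 101011101
Gen 4 (rule 169): 010111010
Gen 5 (rule 154): 100110001
Gen 6 (rule 122): 011111010
Gen 7 (rule 195): 101111000
Gen 8 (rule 169): 011110011
Gen 9 (rule 154): 111101110
Gen 10 (rule 122): 100111011
Gen 11 (rule 195): 001011001
Gen 12 (rule 169): 100110000

Answer: 9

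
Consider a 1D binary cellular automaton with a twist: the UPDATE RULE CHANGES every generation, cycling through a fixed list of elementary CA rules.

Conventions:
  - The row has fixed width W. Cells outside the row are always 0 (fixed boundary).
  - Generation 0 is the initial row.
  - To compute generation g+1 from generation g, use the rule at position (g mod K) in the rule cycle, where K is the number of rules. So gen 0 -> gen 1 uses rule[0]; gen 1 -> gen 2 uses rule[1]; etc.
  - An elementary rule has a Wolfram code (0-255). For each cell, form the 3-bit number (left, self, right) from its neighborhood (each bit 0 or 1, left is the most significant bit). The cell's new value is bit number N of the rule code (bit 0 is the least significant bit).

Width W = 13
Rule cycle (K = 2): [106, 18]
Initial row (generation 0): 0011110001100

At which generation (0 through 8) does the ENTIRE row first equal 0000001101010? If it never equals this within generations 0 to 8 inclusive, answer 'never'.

Answer: never

Derivation:
Gen 0: 0011110001100
Gen 1 (rule 106): 0110010011100
Gen 2 (rule 18): 1001101100010
Gen 3 (rule 106): 0011111100100
Gen 4 (rule 18): 0100000011010
Gen 5 (rule 106): 1000000111100
Gen 6 (rule 18): 0100001000010
Gen 7 (rule 106): 1000010000100
Gen 8 (rule 18): 0100101001010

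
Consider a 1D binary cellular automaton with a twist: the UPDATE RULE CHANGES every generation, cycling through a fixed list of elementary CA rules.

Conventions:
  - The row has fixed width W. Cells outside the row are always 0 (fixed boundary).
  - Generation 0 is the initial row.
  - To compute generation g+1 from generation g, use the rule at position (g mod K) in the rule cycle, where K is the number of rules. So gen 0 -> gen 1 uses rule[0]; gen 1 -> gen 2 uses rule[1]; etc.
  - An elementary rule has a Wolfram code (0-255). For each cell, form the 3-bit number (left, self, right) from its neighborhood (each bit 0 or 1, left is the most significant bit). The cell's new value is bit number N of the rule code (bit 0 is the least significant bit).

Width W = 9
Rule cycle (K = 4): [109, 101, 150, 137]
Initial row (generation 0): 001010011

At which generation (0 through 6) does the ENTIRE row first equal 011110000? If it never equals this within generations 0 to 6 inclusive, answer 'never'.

Answer: never

Derivation:
Gen 0: 001010011
Gen 1 (rule 109): 101110011
Gen 2 (rule 101): 110010001
Gen 3 (rule 150): 001111011
Gen 4 (rule 137): 101110010
Gen 5 (rule 109): 111010010
Gen 6 (rule 101): 001110010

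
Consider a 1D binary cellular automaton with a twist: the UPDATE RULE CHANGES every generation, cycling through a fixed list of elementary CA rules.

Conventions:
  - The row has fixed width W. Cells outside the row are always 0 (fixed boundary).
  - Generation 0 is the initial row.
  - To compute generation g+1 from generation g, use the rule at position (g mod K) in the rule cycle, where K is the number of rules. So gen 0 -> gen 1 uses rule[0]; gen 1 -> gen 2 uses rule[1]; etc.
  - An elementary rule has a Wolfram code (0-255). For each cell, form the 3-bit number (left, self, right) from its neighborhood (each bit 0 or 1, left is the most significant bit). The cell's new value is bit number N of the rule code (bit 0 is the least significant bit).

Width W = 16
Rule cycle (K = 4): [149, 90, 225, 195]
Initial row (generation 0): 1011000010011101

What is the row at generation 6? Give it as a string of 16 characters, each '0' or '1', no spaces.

Answer: 0111010011100101

Derivation:
Gen 0: 1011000010011101
Gen 1 (rule 149): 1000111011001001
Gen 2 (rule 90): 0101101011110110
Gen 3 (rule 225): 0010110101111010
Gen 4 (rule 195): 1100010000111000
Gen 5 (rule 149): 0011011110010111
Gen 6 (rule 90): 0111010011100101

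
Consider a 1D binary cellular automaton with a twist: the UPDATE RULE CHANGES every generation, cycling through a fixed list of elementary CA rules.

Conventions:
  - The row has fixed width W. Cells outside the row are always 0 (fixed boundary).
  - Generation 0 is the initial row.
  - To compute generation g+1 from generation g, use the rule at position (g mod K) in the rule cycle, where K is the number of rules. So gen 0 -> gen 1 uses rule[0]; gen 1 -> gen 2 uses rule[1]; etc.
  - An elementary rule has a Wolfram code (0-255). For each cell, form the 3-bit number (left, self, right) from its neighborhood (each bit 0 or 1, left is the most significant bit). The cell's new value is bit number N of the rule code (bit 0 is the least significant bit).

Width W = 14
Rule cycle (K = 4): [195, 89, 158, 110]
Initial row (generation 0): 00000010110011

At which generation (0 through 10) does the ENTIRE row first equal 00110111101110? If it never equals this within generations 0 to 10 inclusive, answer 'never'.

Gen 0: 00000010110011
Gen 1 (rule 195): 11111100010101
Gen 2 (rule 89): 10000111000000
Gen 3 (rule 158): 11001110100000
Gen 4 (rule 110): 11011011100000
Gen 5 (rule 195): 01001001101111
Gen 6 (rule 89): 00100101101001
Gen 7 (rule 158): 01111101001111
Gen 8 (rule 110): 11000111011001
Gen 9 (rule 195): 01011011001010
Gen 10 (rule 89): 00011011100001

Answer: never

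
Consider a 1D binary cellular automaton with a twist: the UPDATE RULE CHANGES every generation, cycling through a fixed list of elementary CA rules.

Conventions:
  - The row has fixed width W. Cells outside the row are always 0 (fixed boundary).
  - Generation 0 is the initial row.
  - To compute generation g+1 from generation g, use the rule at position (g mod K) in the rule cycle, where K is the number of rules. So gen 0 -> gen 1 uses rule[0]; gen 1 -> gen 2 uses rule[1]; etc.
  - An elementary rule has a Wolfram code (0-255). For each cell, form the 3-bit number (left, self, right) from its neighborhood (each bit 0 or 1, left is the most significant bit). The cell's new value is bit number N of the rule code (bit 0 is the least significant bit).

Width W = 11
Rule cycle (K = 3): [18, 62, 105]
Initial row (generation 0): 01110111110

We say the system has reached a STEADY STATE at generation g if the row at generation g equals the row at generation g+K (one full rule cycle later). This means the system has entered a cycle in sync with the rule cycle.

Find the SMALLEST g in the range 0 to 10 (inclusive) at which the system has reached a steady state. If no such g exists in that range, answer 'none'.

Answer: 4

Derivation:
Gen 0: 01110111110
Gen 1 (rule 18): 10000000001
Gen 2 (rule 62): 11000000011
Gen 3 (rule 105): 11011111011
Gen 4 (rule 18): 00000000000
Gen 5 (rule 62): 00000000000
Gen 6 (rule 105): 11111111111
Gen 7 (rule 18): 00000000000
Gen 8 (rule 62): 00000000000
Gen 9 (rule 105): 11111111111
Gen 10 (rule 18): 00000000000
Gen 11 (rule 62): 00000000000
Gen 12 (rule 105): 11111111111
Gen 13 (rule 18): 00000000000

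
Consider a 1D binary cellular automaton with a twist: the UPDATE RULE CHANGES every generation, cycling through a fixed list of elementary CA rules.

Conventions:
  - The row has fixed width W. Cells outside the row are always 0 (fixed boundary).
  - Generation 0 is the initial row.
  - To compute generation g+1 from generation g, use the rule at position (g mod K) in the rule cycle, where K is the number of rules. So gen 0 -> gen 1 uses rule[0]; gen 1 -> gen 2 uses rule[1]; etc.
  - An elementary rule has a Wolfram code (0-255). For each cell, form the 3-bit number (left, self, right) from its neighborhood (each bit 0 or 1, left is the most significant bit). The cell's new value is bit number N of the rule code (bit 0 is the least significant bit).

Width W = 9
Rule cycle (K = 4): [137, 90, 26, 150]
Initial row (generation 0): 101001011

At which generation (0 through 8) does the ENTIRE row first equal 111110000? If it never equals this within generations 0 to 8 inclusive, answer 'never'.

Answer: never

Derivation:
Gen 0: 101001011
Gen 1 (rule 137): 000000010
Gen 2 (rule 90): 000000101
Gen 3 (rule 26): 000001000
Gen 4 (rule 150): 000011100
Gen 5 (rule 137): 111011001
Gen 6 (rule 90): 101011110
Gen 7 (rule 26): 000010001
Gen 8 (rule 150): 000111011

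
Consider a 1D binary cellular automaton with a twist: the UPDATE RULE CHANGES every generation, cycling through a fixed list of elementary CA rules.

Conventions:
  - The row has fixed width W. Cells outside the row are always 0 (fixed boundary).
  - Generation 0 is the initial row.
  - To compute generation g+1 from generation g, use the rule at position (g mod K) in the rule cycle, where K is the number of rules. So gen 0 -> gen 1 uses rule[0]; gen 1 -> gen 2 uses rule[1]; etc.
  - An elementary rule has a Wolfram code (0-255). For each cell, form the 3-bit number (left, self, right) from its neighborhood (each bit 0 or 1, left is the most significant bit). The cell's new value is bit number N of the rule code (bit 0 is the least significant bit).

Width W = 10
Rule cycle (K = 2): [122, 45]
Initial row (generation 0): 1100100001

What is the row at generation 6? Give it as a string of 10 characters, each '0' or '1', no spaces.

Answer: 1011000100

Derivation:
Gen 0: 1100100001
Gen 1 (rule 122): 1111010010
Gen 2 (rule 45): 1000110010
Gen 3 (rule 122): 0101111101
Gen 4 (rule 45): 0111000011
Gen 5 (rule 122): 1101100111
Gen 6 (rule 45): 1011000100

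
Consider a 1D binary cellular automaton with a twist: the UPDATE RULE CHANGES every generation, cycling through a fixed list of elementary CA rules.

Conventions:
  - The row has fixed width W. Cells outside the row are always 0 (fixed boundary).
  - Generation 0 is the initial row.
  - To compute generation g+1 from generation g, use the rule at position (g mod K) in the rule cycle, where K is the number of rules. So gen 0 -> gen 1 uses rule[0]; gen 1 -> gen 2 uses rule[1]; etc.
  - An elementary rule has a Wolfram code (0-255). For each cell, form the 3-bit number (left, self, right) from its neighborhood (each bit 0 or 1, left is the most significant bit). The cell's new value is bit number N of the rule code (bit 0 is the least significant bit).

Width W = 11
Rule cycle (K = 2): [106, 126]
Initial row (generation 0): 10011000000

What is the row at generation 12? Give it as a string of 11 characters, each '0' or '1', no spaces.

Answer: 11000000011

Derivation:
Gen 0: 10011000000
Gen 1 (rule 106): 00111000000
Gen 2 (rule 126): 01101100000
Gen 3 (rule 106): 11111100000
Gen 4 (rule 126): 10000110000
Gen 5 (rule 106): 00001110000
Gen 6 (rule 126): 00011011000
Gen 7 (rule 106): 00111111000
Gen 8 (rule 126): 01100001100
Gen 9 (rule 106): 11100011100
Gen 10 (rule 126): 10110110110
Gen 11 (rule 106): 01111111110
Gen 12 (rule 126): 11000000011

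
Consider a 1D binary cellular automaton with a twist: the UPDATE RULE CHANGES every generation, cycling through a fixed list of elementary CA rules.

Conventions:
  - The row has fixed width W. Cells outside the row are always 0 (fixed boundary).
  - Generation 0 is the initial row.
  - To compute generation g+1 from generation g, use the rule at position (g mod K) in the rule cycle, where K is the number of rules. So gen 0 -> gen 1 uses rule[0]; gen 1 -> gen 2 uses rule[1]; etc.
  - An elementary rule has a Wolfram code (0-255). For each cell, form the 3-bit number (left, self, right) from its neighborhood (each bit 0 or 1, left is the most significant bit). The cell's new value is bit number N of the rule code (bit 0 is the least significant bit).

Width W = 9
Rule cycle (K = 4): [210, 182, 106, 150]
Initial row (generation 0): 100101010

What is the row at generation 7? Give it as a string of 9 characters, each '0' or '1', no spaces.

Answer: 110100111

Derivation:
Gen 0: 100101010
Gen 1 (rule 210): 011000001
Gen 2 (rule 182): 100100011
Gen 3 (rule 106): 001000111
Gen 4 (rule 150): 011101010
Gen 5 (rule 210): 101100001
Gen 6 (rule 182): 110010011
Gen 7 (rule 106): 110100111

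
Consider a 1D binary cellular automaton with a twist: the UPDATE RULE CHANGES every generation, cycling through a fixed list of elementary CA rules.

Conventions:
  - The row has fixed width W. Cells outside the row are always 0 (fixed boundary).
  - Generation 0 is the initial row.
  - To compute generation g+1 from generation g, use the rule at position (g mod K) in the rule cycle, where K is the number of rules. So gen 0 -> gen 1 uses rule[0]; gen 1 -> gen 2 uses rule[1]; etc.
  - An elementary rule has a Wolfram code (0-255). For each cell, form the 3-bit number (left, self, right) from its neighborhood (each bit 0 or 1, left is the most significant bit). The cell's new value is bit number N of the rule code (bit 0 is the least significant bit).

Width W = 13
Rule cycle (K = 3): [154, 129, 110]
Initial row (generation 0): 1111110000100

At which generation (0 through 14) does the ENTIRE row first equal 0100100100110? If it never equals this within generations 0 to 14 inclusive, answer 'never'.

Answer: never

Derivation:
Gen 0: 1111110000100
Gen 1 (rule 154): 1111101001010
Gen 2 (rule 129): 0111000000000
Gen 3 (rule 110): 1101000000000
Gen 4 (rule 154): 1000100000000
Gen 5 (rule 129): 0010001111111
Gen 6 (rule 110): 0110011000001
Gen 7 (rule 154): 1101110100010
Gen 8 (rule 129): 0000100001000
Gen 9 (rule 110): 0001100011000
Gen 10 (rule 154): 0011010110100
Gen 11 (rule 129): 1000000000001
Gen 12 (rule 110): 1000000000011
Gen 13 (rule 154): 0100000000110
Gen 14 (rule 129): 0001111110000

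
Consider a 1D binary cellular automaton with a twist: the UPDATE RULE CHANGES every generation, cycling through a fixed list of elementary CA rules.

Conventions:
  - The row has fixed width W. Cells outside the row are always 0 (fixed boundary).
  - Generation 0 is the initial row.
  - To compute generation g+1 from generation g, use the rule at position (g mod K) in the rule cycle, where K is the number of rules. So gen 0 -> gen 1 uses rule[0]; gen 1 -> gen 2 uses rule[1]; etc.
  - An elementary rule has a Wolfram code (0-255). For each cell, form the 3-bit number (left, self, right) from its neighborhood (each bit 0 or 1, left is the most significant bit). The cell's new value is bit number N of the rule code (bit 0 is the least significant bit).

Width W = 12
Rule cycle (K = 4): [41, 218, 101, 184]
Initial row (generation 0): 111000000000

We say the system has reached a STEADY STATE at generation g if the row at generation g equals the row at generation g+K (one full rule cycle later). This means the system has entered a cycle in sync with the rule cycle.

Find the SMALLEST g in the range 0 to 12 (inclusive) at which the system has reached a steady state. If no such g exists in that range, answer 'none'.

Answer: 2

Derivation:
Gen 0: 111000000000
Gen 1 (rule 41): 100011111111
Gen 2 (rule 218): 010111111111
Gen 3 (rule 101): 011000000001
Gen 4 (rule 184): 010100000000
Gen 5 (rule 41): 001001111111
Gen 6 (rule 218): 010111111111
Gen 7 (rule 101): 011000000001
Gen 8 (rule 184): 010100000000
Gen 9 (rule 41): 001001111111
Gen 10 (rule 218): 010111111111
Gen 11 (rule 101): 011000000001
Gen 12 (rule 184): 010100000000
Gen 13 (rule 41): 001001111111
Gen 14 (rule 218): 010111111111
Gen 15 (rule 101): 011000000001
Gen 16 (rule 184): 010100000000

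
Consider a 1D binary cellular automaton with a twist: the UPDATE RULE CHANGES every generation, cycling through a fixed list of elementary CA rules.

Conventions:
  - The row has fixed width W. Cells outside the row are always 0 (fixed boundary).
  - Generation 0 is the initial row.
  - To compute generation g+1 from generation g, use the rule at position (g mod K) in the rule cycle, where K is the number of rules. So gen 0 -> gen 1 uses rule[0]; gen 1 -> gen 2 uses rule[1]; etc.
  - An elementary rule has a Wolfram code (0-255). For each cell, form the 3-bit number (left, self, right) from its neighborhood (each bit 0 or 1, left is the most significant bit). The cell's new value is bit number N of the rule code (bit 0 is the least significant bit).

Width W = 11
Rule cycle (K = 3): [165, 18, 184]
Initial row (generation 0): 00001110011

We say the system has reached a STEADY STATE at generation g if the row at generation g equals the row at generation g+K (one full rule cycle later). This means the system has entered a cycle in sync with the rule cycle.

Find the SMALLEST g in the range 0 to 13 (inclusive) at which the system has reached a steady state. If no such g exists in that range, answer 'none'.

Gen 0: 00001110011
Gen 1 (rule 165): 11100100000
Gen 2 (rule 18): 00011010000
Gen 3 (rule 184): 00010101000
Gen 4 (rule 165): 11011111011
Gen 5 (rule 18): 00000000000
Gen 6 (rule 184): 00000000000
Gen 7 (rule 165): 11111111111
Gen 8 (rule 18): 00000000000
Gen 9 (rule 184): 00000000000
Gen 10 (rule 165): 11111111111
Gen 11 (rule 18): 00000000000
Gen 12 (rule 184): 00000000000
Gen 13 (rule 165): 11111111111
Gen 14 (rule 18): 00000000000
Gen 15 (rule 184): 00000000000
Gen 16 (rule 165): 11111111111

Answer: 5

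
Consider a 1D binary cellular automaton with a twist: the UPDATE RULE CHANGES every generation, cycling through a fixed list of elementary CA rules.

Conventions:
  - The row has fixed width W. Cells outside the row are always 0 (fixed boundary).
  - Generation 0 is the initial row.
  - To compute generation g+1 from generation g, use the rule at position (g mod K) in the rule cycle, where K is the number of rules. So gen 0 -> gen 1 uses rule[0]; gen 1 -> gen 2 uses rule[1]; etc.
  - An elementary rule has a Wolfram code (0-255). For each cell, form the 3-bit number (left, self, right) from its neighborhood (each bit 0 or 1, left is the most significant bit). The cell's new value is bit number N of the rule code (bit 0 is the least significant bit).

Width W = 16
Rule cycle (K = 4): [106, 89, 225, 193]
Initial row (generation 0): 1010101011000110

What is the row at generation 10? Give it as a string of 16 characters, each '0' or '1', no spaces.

Gen 0: 1010101011000110
Gen 1 (rule 106): 0101010111001110
Gen 2 (rule 89): 0000000101101011
Gen 3 (rule 225): 1111110010110101
Gen 4 (rule 193): 0111110000010000
Gen 5 (rule 106): 1100010000100000
Gen 6 (rule 89): 1111001110011111
Gen 7 (rule 225): 0111000110001111
Gen 8 (rule 193): 0011010010100111
Gen 9 (rule 106): 0111100101001101
Gen 10 (rule 89): 0100110000101100

Answer: 0100110000101100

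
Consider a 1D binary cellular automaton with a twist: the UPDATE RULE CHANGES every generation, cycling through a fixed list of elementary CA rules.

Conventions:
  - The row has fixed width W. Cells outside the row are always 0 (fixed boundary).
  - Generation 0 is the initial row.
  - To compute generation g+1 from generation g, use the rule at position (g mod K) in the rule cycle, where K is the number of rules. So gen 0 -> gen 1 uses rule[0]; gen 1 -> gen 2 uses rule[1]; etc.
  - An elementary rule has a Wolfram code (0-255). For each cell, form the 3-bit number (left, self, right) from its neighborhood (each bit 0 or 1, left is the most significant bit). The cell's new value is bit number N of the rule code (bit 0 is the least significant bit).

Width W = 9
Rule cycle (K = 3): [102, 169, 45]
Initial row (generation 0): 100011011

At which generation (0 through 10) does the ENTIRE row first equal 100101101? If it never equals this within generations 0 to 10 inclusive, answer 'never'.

Gen 0: 100011011
Gen 1 (rule 102): 100101101
Gen 2 (rule 169): 000011010
Gen 3 (rule 45): 111010110
Gen 4 (rule 102): 001111010
Gen 5 (rule 169): 101110100
Gen 6 (rule 45): 111001101
Gen 7 (rule 102): 001010111
Gen 8 (rule 169): 100101110
Gen 9 (rule 45): 100111000
Gen 10 (rule 102): 101001000

Answer: 1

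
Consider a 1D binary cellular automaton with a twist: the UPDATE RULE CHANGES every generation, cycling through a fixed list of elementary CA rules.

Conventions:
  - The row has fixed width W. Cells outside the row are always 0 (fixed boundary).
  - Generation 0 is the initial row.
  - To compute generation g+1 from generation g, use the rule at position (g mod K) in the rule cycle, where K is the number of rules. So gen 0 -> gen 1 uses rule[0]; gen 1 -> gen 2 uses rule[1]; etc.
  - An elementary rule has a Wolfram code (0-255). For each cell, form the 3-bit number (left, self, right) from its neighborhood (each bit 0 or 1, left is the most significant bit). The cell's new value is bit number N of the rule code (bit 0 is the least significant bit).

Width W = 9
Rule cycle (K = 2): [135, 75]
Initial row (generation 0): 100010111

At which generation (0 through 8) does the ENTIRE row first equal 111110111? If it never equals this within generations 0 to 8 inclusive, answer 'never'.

Gen 0: 100010111
Gen 1 (rule 135): 101110010
Gen 2 (rule 75): 001010100
Gen 3 (rule 135): 111010101
Gen 4 (rule 75): 101000000
Gen 5 (rule 135): 101011111
Gen 6 (rule 75): 000010001
Gen 7 (rule 135): 111110111
Gen 8 (rule 75): 100010101

Answer: 7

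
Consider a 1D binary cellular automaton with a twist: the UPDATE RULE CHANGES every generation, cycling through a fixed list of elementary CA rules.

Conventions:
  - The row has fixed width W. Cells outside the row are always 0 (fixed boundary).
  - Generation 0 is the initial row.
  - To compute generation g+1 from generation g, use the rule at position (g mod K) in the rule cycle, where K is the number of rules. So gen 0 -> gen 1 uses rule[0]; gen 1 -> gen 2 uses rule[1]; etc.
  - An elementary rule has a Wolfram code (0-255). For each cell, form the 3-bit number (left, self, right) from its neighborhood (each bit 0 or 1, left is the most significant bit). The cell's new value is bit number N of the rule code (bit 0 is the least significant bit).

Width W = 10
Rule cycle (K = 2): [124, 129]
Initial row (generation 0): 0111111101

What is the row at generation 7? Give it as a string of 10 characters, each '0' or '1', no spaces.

Answer: 0110100001

Derivation:
Gen 0: 0111111101
Gen 1 (rule 124): 0100000111
Gen 2 (rule 129): 0001110010
Gen 3 (rule 124): 0001011011
Gen 4 (rule 129): 1100000000
Gen 5 (rule 124): 1110000000
Gen 6 (rule 129): 0100111111
Gen 7 (rule 124): 0110100001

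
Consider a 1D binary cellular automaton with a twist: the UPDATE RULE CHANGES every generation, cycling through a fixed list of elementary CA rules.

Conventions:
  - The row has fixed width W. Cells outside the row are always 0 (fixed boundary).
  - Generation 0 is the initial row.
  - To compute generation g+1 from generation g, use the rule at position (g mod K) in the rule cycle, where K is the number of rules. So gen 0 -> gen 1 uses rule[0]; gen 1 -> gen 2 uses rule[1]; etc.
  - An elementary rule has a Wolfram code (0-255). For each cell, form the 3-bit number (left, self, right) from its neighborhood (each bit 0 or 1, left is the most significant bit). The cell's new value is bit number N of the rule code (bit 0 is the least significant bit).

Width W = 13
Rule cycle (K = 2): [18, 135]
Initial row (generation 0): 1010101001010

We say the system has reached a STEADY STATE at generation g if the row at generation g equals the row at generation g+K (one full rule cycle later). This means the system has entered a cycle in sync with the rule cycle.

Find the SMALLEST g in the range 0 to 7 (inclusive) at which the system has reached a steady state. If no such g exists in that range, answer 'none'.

Gen 0: 1010101001010
Gen 1 (rule 18): 0000000110001
Gen 2 (rule 135): 1111111000111
Gen 3 (rule 18): 0000000101000
Gen 4 (rule 135): 1111111101011
Gen 5 (rule 18): 0000000000000
Gen 6 (rule 135): 1111111111111
Gen 7 (rule 18): 0000000000000
Gen 8 (rule 135): 1111111111111
Gen 9 (rule 18): 0000000000000

Answer: 5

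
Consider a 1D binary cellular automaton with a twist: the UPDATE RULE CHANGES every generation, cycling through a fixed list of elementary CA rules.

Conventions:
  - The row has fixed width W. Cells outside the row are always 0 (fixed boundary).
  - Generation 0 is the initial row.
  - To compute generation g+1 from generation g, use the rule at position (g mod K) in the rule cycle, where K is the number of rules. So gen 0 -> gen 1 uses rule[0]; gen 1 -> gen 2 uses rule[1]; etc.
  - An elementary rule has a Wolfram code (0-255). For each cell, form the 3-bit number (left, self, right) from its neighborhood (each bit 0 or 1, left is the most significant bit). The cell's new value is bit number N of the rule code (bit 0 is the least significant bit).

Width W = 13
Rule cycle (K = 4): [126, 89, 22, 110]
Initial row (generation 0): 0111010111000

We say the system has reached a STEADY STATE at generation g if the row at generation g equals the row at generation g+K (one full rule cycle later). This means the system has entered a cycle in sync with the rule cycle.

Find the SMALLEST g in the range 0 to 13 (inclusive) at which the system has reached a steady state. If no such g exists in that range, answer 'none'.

Gen 0: 0111010111000
Gen 1 (rule 126): 1101111101100
Gen 2 (rule 89): 1101000101111
Gen 3 (rule 22): 0001101100000
Gen 4 (rule 110): 0011111100000
Gen 5 (rule 126): 0110000110000
Gen 6 (rule 89): 0111110111111
Gen 7 (rule 22): 1000000000000
Gen 8 (rule 110): 1000000000000
Gen 9 (rule 126): 1100000000000
Gen 10 (rule 89): 1111111111111
Gen 11 (rule 22): 0000000000000
Gen 12 (rule 110): 0000000000000
Gen 13 (rule 126): 0000000000000
Gen 14 (rule 89): 1111111111111
Gen 15 (rule 22): 0000000000000
Gen 16 (rule 110): 0000000000000
Gen 17 (rule 126): 0000000000000

Answer: 10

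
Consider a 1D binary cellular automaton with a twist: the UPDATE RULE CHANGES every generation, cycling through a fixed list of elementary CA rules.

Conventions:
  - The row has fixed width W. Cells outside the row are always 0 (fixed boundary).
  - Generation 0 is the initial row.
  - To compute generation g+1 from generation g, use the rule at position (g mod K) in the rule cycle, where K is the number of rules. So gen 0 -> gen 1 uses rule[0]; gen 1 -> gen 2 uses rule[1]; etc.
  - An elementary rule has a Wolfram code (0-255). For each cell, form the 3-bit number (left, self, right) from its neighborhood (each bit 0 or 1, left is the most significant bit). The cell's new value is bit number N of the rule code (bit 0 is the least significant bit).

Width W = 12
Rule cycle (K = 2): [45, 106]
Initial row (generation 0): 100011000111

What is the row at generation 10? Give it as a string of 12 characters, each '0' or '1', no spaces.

Gen 0: 100011000111
Gen 1 (rule 45): 101010010100
Gen 2 (rule 106): 010100101000
Gen 3 (rule 45): 011100111011
Gen 4 (rule 106): 110101101111
Gen 5 (rule 45): 101111011000
Gen 6 (rule 106): 011001111000
Gen 7 (rule 45): 010001000011
Gen 8 (rule 106): 100010000111
Gen 9 (rule 45): 101010110100
Gen 10 (rule 106): 010101111000

Answer: 010101111000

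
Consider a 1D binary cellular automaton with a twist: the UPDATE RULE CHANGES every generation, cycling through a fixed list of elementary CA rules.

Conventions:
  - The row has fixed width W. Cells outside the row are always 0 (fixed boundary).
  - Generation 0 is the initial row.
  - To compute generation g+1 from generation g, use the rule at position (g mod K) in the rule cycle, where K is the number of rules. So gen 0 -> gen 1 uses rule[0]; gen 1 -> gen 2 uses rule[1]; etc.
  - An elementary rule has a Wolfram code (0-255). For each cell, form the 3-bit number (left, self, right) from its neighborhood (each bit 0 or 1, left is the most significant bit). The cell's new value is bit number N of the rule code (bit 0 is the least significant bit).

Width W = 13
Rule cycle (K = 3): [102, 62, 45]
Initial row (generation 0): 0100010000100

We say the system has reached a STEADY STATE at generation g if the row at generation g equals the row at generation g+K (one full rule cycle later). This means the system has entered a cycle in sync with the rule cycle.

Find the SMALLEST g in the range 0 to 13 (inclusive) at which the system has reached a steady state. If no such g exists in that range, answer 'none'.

Gen 0: 0100010000100
Gen 1 (rule 102): 1100110001100
Gen 2 (rule 62): 1011101011010
Gen 3 (rule 45): 1110011110110
Gen 4 (rule 102): 0010100011010
Gen 5 (rule 62): 0111110110111
Gen 6 (rule 45): 0100001101100
Gen 7 (rule 102): 1100010110100
Gen 8 (rule 62): 1010111101110
Gen 9 (rule 45): 1111100011000
Gen 10 (rule 102): 0000100101000
Gen 11 (rule 62): 0001111111100
Gen 12 (rule 45): 1101000000001
Gen 13 (rule 102): 0111000000011
Gen 14 (rule 62): 1100100000110
Gen 15 (rule 45): 1000101110100
Gen 16 (rule 102): 1001110011100

Answer: none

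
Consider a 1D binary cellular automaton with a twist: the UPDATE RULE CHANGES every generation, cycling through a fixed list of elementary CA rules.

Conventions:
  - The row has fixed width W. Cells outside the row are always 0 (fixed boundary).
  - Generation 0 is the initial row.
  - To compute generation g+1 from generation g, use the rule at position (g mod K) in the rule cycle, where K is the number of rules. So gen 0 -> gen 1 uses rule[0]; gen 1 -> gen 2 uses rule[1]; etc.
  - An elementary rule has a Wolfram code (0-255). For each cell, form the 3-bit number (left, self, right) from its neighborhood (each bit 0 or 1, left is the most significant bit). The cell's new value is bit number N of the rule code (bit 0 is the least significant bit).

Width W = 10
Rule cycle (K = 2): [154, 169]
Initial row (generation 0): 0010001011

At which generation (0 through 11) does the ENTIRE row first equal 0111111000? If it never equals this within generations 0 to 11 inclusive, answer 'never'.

Gen 0: 0010001011
Gen 1 (rule 154): 0101010010
Gen 2 (rule 169): 0010100000
Gen 3 (rule 154): 0100010000
Gen 4 (rule 169): 0001000111
Gen 5 (rule 154): 0010101110
Gen 6 (rule 169): 1001011100
Gen 7 (rule 154): 0110011010
Gen 8 (rule 169): 0100010100
Gen 9 (rule 154): 1010100010
Gen 10 (rule 169): 0101001000
Gen 11 (rule 154): 1000110100

Answer: never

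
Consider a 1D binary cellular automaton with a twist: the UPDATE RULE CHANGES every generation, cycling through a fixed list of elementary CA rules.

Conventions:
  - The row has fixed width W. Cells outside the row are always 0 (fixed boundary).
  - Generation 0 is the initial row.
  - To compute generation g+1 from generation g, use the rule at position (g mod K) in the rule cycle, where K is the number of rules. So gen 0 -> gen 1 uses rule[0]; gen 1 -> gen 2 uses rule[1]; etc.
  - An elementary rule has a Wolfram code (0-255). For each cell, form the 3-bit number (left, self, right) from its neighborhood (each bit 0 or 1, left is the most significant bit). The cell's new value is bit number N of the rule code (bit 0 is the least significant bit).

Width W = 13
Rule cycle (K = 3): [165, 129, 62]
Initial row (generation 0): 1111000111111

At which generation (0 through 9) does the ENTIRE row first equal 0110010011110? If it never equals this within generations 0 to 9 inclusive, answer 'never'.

Gen 0: 1111000111111
Gen 1 (rule 165): 0110010011110
Gen 2 (rule 129): 0000000001100
Gen 3 (rule 62): 0000000011010
Gen 4 (rule 165): 1111111000110
Gen 5 (rule 129): 0111110010000
Gen 6 (rule 62): 1100001111000
Gen 7 (rule 165): 0001100110011
Gen 8 (rule 129): 1100000000000
Gen 9 (rule 62): 1010000000000

Answer: 1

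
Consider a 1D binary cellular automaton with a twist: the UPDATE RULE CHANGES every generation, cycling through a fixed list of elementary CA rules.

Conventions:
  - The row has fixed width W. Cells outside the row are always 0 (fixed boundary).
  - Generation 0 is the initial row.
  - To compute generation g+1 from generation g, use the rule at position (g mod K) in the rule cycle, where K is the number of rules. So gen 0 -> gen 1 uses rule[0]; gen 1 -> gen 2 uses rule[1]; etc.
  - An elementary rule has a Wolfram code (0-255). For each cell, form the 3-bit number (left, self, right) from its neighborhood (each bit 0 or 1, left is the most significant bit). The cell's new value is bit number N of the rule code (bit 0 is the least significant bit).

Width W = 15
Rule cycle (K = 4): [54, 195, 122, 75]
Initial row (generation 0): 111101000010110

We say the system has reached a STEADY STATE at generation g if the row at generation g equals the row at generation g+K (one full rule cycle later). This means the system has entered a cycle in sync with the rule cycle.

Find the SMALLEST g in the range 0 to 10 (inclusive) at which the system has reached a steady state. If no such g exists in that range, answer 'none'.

Answer: none

Derivation:
Gen 0: 111101000010110
Gen 1 (rule 54): 000011100111001
Gen 2 (rule 195): 111101101011010
Gen 3 (rule 122): 100111110111101
Gen 4 (rule 75): 001100010100100
Gen 5 (rule 54): 010010111111110
Gen 6 (rule 195): 100100011111110
Gen 7 (rule 122): 011010110000011
Gen 8 (rule 75): 111000110111111
Gen 9 (rule 54): 000101001000000
Gen 10 (rule 195): 111000010011111
Gen 11 (rule 122): 101100101110001
Gen 12 (rule 75): 001101001010110
Gen 13 (rule 54): 010011111111001
Gen 14 (rule 195): 100101111111010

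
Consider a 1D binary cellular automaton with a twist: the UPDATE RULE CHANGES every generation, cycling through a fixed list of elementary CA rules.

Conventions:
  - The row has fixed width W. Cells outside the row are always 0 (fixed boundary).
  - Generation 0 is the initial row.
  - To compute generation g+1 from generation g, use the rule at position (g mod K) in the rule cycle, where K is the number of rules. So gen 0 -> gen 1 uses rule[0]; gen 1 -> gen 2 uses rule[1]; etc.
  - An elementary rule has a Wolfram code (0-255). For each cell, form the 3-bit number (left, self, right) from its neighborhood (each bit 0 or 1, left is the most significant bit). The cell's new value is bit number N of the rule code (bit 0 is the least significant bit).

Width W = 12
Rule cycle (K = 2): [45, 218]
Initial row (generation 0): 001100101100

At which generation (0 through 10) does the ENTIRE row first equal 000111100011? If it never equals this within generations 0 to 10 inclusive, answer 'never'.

Answer: never

Derivation:
Gen 0: 001100101100
Gen 1 (rule 45): 101000111001
Gen 2 (rule 218): 000101111110
Gen 3 (rule 45): 110111000000
Gen 4 (rule 218): 110111100000
Gen 5 (rule 45): 101100001111
Gen 6 (rule 218): 001110011111
Gen 7 (rule 45): 101000010000
Gen 8 (rule 218): 000100101000
Gen 9 (rule 45): 110100111011
Gen 10 (rule 218): 110011111011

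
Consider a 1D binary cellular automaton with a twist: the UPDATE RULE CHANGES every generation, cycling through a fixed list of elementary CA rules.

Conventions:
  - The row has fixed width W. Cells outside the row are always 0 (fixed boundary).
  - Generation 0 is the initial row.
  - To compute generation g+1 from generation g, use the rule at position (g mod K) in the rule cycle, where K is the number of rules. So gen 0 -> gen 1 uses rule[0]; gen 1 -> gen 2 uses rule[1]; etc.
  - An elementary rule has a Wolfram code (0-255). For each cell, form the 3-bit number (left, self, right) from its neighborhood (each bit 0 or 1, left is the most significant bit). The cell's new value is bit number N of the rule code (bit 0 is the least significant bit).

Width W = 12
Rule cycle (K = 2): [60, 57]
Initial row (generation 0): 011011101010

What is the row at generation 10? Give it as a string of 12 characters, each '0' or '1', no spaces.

Gen 0: 011011101010
Gen 1 (rule 60): 010110011111
Gen 2 (rule 57): 001101010000
Gen 3 (rule 60): 001011111000
Gen 4 (rule 57): 100110000111
Gen 5 (rule 60): 110101000100
Gen 6 (rule 57): 101010110011
Gen 7 (rule 60): 111111101010
Gen 8 (rule 57): 100000010101
Gen 9 (rule 60): 110000011111
Gen 10 (rule 57): 101111010000

Answer: 101111010000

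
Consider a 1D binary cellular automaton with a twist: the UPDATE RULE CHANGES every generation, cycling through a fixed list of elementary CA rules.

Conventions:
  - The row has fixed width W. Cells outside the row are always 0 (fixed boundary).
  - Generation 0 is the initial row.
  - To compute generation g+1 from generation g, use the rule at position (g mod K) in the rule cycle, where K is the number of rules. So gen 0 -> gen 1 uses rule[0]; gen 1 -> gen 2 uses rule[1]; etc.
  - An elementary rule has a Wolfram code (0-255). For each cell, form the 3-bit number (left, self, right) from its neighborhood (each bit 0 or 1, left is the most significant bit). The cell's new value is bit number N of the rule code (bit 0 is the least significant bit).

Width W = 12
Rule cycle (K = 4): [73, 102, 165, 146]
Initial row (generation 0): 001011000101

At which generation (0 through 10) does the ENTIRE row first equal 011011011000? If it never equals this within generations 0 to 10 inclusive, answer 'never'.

Gen 0: 001011000101
Gen 1 (rule 73): 100011010000
Gen 2 (rule 102): 100101110000
Gen 3 (rule 165): 100110100111
Gen 4 (rule 146): 011000011010
Gen 5 (rule 73): 011011011000
Gen 6 (rule 102): 101101101000
Gen 7 (rule 165): 110010011011
Gen 8 (rule 146): 001101100000
Gen 9 (rule 73): 101101101111
Gen 10 (rule 102): 110110110001

Answer: 5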